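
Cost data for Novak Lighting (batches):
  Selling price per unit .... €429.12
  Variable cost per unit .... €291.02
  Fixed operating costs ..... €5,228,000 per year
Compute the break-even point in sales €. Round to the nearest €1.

€16,245,035

Contribution margin per unit = €429.12 − €291.02 = €138.10, a CM ratio of €138.10 ÷ €429.12 = 0.3218.
Break-even sales = FC ÷ CM ratio = €5,228,000 × €429.12 / €138.10 = €16,245,035.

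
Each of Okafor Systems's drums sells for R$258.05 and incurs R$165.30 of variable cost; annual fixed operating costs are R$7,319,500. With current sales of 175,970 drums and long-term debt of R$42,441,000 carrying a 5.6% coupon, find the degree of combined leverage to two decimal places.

Contribution at this volume is 175,970 × R$92.75 = R$16,321,217.50.
Operating income = contribution − fixed costs = R$16,321,217.50 − R$7,319,500 = R$9,001,717.50. Interest = R$2,376,696.00, so EBIT − I = R$6,625,021.50.
DCL = contribution ÷ (EBIT − I) = R$16,321,217.50 ÷ R$6,625,021.50 = 2.4636.

2.46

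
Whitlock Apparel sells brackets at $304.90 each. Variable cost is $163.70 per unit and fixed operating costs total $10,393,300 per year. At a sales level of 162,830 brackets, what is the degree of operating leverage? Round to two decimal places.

Total contribution margin = 162,830 × $141.20 = $22,991,596.00.
Operating income = contribution − fixed costs = $22,991,596.00 − $10,393,300 = $12,598,296.00.
DOL = contribution ÷ EBIT = $22,991,596.00 ÷ $12,598,296.00 = 1.8250.

1.82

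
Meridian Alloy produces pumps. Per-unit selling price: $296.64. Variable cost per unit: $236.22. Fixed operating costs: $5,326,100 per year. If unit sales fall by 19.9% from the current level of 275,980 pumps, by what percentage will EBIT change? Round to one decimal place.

At 275,980 units, contribution = 275,980 × $60.42 = $16,674,711.60.
EBIT = $16,674,711.60 − $5,326,100 = $11,348,611.60.
Degree of operating leverage = $16,674,711.60 / $11,348,611.60 = 1.4693.
So EBIT moves 1.4693 × (-19.9%) = -29.2%.

-29.2%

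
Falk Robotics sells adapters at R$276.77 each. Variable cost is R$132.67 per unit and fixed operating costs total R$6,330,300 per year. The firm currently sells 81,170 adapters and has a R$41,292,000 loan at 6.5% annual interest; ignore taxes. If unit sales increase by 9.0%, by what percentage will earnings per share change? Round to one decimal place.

Total contribution margin = 81,170 × R$144.10 = R$11,696,597.00.
EBIT = R$11,696,597.00 − R$6,330,300 = R$5,366,297.00.
Interest = R$2,683,980.00, so EBIT − I = R$2,682,317.00.
DCL = total CM / (EBIT − I) = R$11,696,597.00 / R$2,682,317.00 = 4.3606.
%ΔEPS = DCL × %ΔSales = 4.3606 × +9.0% = +39.2%.

+39.2%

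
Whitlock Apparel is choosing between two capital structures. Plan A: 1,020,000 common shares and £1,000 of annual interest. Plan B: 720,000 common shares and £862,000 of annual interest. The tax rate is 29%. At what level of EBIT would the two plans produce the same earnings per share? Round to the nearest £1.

£2,928,400

At indifference, (EBIT − 1,000)(1 − t)/1,020,000 = (EBIT − 862,000)(1 − t)/720,000.
The (1 − t) factor cancels: (EBIT − 1,000) × 720,000 = (EBIT − 862,000) × 1,020,000.
Solving, EBIT = (862,000·1,020,000 − 1,000·720,000) / (1,020,000 − 720,000) = 878,520,000,000 / 300,000 = 2,928,400.00.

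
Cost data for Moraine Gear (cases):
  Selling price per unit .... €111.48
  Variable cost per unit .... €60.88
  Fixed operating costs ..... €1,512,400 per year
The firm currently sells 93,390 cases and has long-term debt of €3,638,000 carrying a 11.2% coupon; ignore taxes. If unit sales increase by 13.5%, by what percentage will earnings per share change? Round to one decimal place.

+22.7%

At 93,390 units, contribution = 93,390 × €50.60 = €4,725,534.00.
EBIT = €4,725,534.00 − €1,512,400 = €3,213,134.00.
After interest of €407,456.00, pre-tax earnings = €2,805,678.00.
Degree of combined leverage = contribution ÷ (EBIT − I) = €4,725,534.00 ÷ €2,805,678.00 = 1.6843.
%ΔEPS = DCL × %ΔSales = 1.6843 × +13.5% = +22.7%.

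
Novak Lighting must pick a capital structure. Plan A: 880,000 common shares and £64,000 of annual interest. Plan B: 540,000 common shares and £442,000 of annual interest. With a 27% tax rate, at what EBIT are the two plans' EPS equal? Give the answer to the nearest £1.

£1,042,353

At indifference, (EBIT − 64,000)(1 − t)/880,000 = (EBIT − 442,000)(1 − t)/540,000.
The (1 − t) factor cancels: (EBIT − 64,000) × 540,000 = (EBIT − 442,000) × 880,000.
EBIT × (880,000 − 540,000) = 442,000 × 880,000 − 64,000 × 540,000 = 354,400,000,000, so EBIT = 354,400,000,000 ÷ 340,000 = 1,042,352.94.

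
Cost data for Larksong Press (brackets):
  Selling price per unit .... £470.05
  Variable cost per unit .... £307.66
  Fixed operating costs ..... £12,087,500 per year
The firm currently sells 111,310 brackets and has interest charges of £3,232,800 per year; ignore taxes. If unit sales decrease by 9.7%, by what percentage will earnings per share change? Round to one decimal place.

Contribution at this volume is 111,310 × £162.39 = £18,075,630.90.
EBIT = £18,075,630.90 − £12,087,500 = £5,988,130.90.
Interest = £3,232,800.00, so EBIT − I = £2,755,330.90.
DCL = total CM / (EBIT − I) = £18,075,630.90 / £2,755,330.90 = 6.5602.
EPS therefore changes by 6.5602 × (-9.7%) = -63.6%.

-63.6%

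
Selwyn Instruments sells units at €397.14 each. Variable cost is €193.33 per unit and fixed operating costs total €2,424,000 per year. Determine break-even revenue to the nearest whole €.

€4,723,357

CM per unit = €397.14 − €193.33 = €203.81; CM ratio = €203.81 / €397.14 = 0.5132.
Break-even revenue = fixed costs × price ÷ CM = €2,424,000 × €397.14 ÷ €203.81 = €4,723,357.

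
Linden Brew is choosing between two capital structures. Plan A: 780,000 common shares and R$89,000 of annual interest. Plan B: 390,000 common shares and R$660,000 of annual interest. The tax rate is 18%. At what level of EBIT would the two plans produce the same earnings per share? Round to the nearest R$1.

R$1,231,000

Set EPS_A = EPS_B: (EBIT − R$89,000)(1 − 0.18) ÷ 780,000 = (EBIT − R$660,000)(1 − 0.18) ÷ 390,000.
Cancelling (1 − t) and cross-multiplying: 390,000·(EBIT − 89,000) = 780,000·(EBIT − 660,000).
EBIT × (780,000 − 390,000) = 660,000 × 780,000 − 89,000 × 390,000 = 480,090,000,000, so EBIT = 480,090,000,000 ÷ 390,000 = 1,231,000.00.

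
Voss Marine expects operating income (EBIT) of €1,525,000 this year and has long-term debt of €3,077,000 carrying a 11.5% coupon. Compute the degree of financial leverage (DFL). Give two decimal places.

1.30

Annual interest charges come to €353,855.00.
DFL = EBIT ÷ (EBIT − I) = €1,525,000 ÷ (€1,525,000 − €353,855.00) = €1,525,000 ÷ €1,171,145.00 = 1.3021.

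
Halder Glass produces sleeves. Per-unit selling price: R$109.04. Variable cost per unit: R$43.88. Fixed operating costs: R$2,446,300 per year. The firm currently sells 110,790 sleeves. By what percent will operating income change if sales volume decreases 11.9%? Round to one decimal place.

-18.0%

At 110,790 units, contribution = 110,790 × R$65.16 = R$7,219,076.40.
Operating income = contribution − fixed costs = R$7,219,076.40 − R$2,446,300 = R$4,772,776.40.
DOL = contribution ÷ EBIT = R$7,219,076.40 ÷ R$4,772,776.40 = 1.5126.
So EBIT moves 1.5126 × (-11.9%) = -18.0%.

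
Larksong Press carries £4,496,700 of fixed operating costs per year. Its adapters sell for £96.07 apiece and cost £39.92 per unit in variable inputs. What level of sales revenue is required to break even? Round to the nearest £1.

Contribution margin per unit = £96.07 − £39.92 = £56.15, a CM ratio of £56.15 ÷ £96.07 = 0.5845.
Break-even revenue = fixed costs × price ÷ CM = £4,496,700 × £96.07 ÷ £56.15 = £7,693,641.

£7,693,641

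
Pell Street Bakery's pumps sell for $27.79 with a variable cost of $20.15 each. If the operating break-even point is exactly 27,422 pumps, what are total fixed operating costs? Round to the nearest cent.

Unit CM = price − variable cost = $27.79 − $20.15 = $7.64.
Since BE = FC / CM, FC = 27,422 × $7.64 = $209,504.08.

$209,504.08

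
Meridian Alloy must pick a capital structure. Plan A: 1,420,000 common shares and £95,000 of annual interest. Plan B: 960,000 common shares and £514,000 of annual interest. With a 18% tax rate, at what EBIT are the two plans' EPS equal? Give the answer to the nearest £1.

Set EPS_A = EPS_B: (EBIT − £95,000)(1 − 0.18) ÷ 1,420,000 = (EBIT − £514,000)(1 − 0.18) ÷ 960,000.
Cancelling (1 − t) and cross-multiplying: 960,000·(EBIT − 95,000) = 1,420,000·(EBIT − 514,000).
Solving, EBIT = (514,000·1,420,000 − 95,000·960,000) / (1,420,000 − 960,000) = 638,680,000,000 / 460,000 = 1,388,434.78.

£1,388,435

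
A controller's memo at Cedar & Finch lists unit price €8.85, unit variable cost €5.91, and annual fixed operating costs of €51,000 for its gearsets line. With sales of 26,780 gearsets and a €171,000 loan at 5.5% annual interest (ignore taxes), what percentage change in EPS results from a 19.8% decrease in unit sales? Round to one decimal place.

-85.1%

Total contribution margin = 26,780 × €2.94 = €78,733.20.
Subtracting fixed costs: EBIT = €78,733.20 − €51,000 = €27,733.20.
After interest of €9,405.00, pre-tax earnings = €18,328.20.
Degree of combined leverage = contribution ÷ (EBIT − I) = €78,733.20 ÷ €18,328.20 = 4.2957.
%ΔEPS = DCL × %ΔSales = 4.2957 × -19.8% = -85.1%.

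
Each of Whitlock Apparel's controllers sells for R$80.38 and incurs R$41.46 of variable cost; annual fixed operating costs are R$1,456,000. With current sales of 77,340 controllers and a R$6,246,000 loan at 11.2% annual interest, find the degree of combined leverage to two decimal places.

3.52

Contribution at this volume is 77,340 × R$38.92 = R$3,010,072.80.
EBIT = R$3,010,072.80 − R$1,456,000 = R$1,554,072.80. Interest = R$699,552.00.
DOL = R$3,010,072.80 ÷ R$1,554,072.80 = 1.9369; DFL = R$1,554,072.80 ÷ R$854,520.80 = 1.8186.
DCL = DOL × DFL = 1.9369 × 1.8186 = 3.5224.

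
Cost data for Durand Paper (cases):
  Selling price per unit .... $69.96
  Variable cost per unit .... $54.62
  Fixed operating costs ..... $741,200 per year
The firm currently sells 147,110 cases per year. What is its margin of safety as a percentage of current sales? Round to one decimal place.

Unit CM = price − variable cost = $69.96 − $54.62 = $15.34. Break-even units = $741,200 ÷ $15.34 = 48,318.12; break-even revenue = 48,318.12 × $69.96 = $3,380,335.85.
Actual sales revenue = 147,110 × $69.96 = $10,291,815.60.
Margin of safety = ($10,291,815.60 − $3,380,335.85) ÷ $10,291,815.60 = 67.2%.

67.2%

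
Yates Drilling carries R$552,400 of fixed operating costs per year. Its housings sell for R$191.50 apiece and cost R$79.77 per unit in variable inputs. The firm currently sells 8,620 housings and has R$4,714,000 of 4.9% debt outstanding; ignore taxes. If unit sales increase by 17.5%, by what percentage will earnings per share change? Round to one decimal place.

+93.8%

Contribution at this volume is 8,620 × R$111.73 = R$963,112.60.
Subtracting fixed costs: EBIT = R$963,112.60 − R$552,400 = R$410,712.60.
Interest = R$230,986.00, so EBIT − I = R$179,726.60.
DCL = total CM / (EBIT − I) = R$963,112.60 / R$179,726.60 = 5.3588.
%ΔEPS = DCL × %ΔSales = 5.3588 × +17.5% = +93.8%.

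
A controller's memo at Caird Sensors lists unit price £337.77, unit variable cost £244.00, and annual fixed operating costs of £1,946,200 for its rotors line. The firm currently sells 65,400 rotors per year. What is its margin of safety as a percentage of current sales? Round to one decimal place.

Contribution margin per unit = £337.77 − £244.00 = £93.77. Break-even units = £1,946,200 ÷ £93.77 = 20,755.04; break-even revenue = 20,755.04 × £337.77 = £7,010,429.50.
Actual sales revenue = 65,400 × £337.77 = £22,090,158.00.
Margin of safety = (£22,090,158.00 − £7,010,429.50) ÷ £22,090,158.00 = 68.3%.

68.3%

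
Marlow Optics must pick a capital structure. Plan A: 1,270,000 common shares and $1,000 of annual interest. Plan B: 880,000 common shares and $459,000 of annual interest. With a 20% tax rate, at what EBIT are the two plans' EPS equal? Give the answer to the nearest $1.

At indifference, (EBIT − 1,000)(1 − t)/1,270,000 = (EBIT − 459,000)(1 − t)/880,000.
Cancelling (1 − t) and cross-multiplying: 880,000·(EBIT − 1,000) = 1,270,000·(EBIT − 459,000).
EBIT × (1,270,000 − 880,000) = 459,000 × 1,270,000 − 1,000 × 880,000 = 582,050,000,000, so EBIT = 582,050,000,000 ÷ 390,000 = 1,492,435.90.

$1,492,436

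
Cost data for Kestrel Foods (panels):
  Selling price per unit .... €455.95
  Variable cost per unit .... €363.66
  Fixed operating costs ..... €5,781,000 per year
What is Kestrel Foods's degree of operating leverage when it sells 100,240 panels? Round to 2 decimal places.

2.67

At 100,240 units, contribution = 100,240 × €92.29 = €9,251,149.60.
Operating income = contribution − fixed costs = €9,251,149.60 − €5,781,000 = €3,470,149.60.
Degree of operating leverage = €9,251,149.60 / €3,470,149.60 = 2.6659.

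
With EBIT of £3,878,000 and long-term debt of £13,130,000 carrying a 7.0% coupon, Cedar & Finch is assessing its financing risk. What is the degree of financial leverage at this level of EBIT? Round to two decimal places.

Interest = £919,100.00.
Degree of financial leverage = EBIT / (EBIT − interest) = £3,878,000 / £2,958,900.00 = 1.3106.

1.31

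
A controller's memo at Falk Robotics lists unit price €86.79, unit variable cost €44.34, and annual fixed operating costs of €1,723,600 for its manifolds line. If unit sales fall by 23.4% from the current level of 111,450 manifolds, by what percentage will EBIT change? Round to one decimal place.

At 111,450 units, contribution = 111,450 × €42.45 = €4,731,052.50.
Subtracting fixed costs: EBIT = €4,731,052.50 − €1,723,600 = €3,007,452.50.
DOL = contribution ÷ EBIT = €4,731,052.50 ÷ €3,007,452.50 = 1.5731.
%ΔEBIT = DOL × %ΔSales = 1.5731 × -23.4% = -36.8%.

-36.8%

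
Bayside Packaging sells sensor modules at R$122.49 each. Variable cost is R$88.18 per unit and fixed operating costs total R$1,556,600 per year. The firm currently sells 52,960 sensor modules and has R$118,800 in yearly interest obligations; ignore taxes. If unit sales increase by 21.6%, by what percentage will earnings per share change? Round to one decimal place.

At 52,960 units, contribution = 52,960 × R$34.31 = R$1,817,057.60.
Operating income = contribution − fixed costs = R$1,817,057.60 − R$1,556,600 = R$260,457.60.
After interest of R$118,800.00, pre-tax earnings = R$141,657.60.
DCL = total CM / (EBIT − I) = R$1,817,057.60 / R$141,657.60 = 12.8271.
EPS therefore changes by 12.8271 × (+21.6%) = +277.1%.

+277.1%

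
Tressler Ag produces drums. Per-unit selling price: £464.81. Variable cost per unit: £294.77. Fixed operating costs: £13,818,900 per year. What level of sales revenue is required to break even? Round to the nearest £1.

CM per unit = £464.81 − £294.77 = £170.04; CM ratio = £170.04 / £464.81 = 0.3658.
Break-even sales = FC ÷ CM ratio = £13,818,900 × £464.81 / £170.04 = £37,774,423.

£37,774,423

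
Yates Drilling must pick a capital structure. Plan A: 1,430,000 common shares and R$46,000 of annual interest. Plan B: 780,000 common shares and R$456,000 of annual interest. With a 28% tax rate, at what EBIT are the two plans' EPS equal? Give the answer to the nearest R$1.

At indifference, (EBIT − 46,000)(1 − t)/1,430,000 = (EBIT − 456,000)(1 − t)/780,000.
The (1 − t) factor cancels: (EBIT − 46,000) × 780,000 = (EBIT − 456,000) × 1,430,000.
Solving, EBIT = (456,000·1,430,000 − 46,000·780,000) / (1,430,000 − 780,000) = 616,200,000,000 / 650,000 = 948,000.00.

R$948,000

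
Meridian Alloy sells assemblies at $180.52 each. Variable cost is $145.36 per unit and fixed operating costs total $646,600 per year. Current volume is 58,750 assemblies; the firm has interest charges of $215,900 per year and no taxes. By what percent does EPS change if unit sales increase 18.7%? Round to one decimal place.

At 58,750 units, contribution = 58,750 × $35.16 = $2,065,650.00.
Subtracting fixed costs: EBIT = $2,065,650.00 − $646,600 = $1,419,050.00.
Interest = $215,900.00, so EBIT − I = $1,203,150.00.
Degree of combined leverage = contribution ÷ (EBIT − I) = $2,065,650.00 ÷ $1,203,150.00 = 1.7169.
EPS therefore changes by 1.7169 × (+18.7%) = +32.1%.

+32.1%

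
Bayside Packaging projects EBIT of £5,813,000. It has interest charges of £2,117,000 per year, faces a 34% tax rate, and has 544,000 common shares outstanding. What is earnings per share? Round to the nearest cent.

£4.48

Interest = £2,117,000.00, so EBT = £5,813,000 − £2,117,000.00 = £3,696,000.00.
Net income = £3,696,000.00 × (1 − 0.34) = £2,439,360.00.
Per share: £2,439,360.00 / 544,000 shares = £4.48.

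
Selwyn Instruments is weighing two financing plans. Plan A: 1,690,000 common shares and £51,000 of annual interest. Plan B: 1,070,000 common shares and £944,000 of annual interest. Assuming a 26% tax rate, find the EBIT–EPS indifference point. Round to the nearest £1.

£2,485,145

Set EPS_A = EPS_B: (EBIT − £51,000)(1 − 0.26) ÷ 1,690,000 = (EBIT − £944,000)(1 − 0.26) ÷ 1,070,000.
The (1 − t) factor cancels: (EBIT − 51,000) × 1,070,000 = (EBIT − 944,000) × 1,690,000.
Solving, EBIT = (944,000·1,690,000 − 51,000·1,070,000) / (1,690,000 − 1,070,000) = 1,540,790,000,000 / 620,000 = 2,485,145.16.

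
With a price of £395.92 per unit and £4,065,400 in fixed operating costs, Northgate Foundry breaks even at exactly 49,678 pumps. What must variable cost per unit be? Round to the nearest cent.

At break-even, FC = Q × (P − VC), so P − VC = £4,065,400 ÷ 49,678 = £81.8350.
Variable cost per unit = £395.92 − £81.8350 = £314.08.

£314.08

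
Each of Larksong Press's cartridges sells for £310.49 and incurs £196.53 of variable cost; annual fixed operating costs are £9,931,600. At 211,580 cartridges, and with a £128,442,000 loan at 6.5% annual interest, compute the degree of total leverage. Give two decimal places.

4.13

At 211,580 units, contribution = 211,580 × £113.96 = £24,111,656.80.
Operating income = contribution − fixed costs = £24,111,656.80 − £9,931,600 = £14,180,056.80. Interest = £8,348,730.00.
DOL = £24,111,656.80 ÷ £14,180,056.80 = 1.7004; DFL = £14,180,056.80 ÷ £5,831,326.80 = 2.4317.
Combined leverage = 1.7004 × 2.4317 = 4.1349.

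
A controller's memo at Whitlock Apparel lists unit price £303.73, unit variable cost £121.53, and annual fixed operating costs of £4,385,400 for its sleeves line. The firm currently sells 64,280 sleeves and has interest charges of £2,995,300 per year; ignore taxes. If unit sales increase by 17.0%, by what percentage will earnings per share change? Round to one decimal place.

Contribution at this volume is 64,280 × £182.20 = £11,711,816.00.
Operating income = contribution − fixed costs = £11,711,816.00 − £4,385,400 = £7,326,416.00.
Interest = £2,995,300.00, so EBIT − I = £4,331,116.00.
Degree of combined leverage = contribution ÷ (EBIT − I) = £11,711,816.00 ÷ £4,331,116.00 = 2.7041.
%ΔEPS = DCL × %ΔSales = 2.7041 × +17.0% = +46.0%.

+46.0%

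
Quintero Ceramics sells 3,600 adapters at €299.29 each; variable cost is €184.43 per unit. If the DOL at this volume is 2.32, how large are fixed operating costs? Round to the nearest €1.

Total contribution margin = 3,600 × €114.86 = €413,496.00.
Since DOL = CM ÷ EBIT, EBIT = €413,496.00 ÷ 2.32 = €178,231.03.
Fixed costs = CM − EBIT = €413,496.00 − €178,231.03 = €235,265.

€235,265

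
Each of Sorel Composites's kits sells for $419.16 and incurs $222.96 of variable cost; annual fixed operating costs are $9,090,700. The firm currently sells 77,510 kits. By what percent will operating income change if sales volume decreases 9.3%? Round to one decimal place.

-23.1%

Contribution at this volume is 77,510 × $196.20 = $15,207,462.00.
Operating income = contribution − fixed costs = $15,207,462.00 − $9,090,700 = $6,116,762.00.
DOL = contribution ÷ EBIT = $15,207,462.00 ÷ $6,116,762.00 = 2.4862.
So EBIT moves 2.4862 × (-9.3%) = -23.1%.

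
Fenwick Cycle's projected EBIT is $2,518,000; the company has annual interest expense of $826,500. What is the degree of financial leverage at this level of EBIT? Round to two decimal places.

1.49

Annual interest charges come to $826,500.00.
Degree of financial leverage = EBIT / (EBIT − interest) = $2,518,000 / $1,691,500.00 = 1.4886.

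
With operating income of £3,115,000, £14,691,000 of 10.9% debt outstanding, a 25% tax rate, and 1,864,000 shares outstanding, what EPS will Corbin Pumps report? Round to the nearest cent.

£0.61

Interest = £1,601,319.00, so EBT = £3,115,000 − £1,601,319.00 = £1,513,681.00.
Net income = £1,513,681.00 × (1 − 0.25) = £1,135,260.75.
Per share: £1,135,260.75 / 1,864,000 shares = £0.61.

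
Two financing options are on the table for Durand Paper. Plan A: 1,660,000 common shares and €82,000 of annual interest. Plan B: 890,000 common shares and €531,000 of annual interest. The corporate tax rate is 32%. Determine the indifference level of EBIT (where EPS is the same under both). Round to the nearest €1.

€1,049,974

Set EPS_A = EPS_B: (EBIT − €82,000)(1 − 0.32) ÷ 1,660,000 = (EBIT − €531,000)(1 − 0.32) ÷ 890,000.
The (1 − t) factor cancels: (EBIT − 82,000) × 890,000 = (EBIT − 531,000) × 1,660,000.
EBIT × (1,660,000 − 890,000) = 531,000 × 1,660,000 − 82,000 × 890,000 = 808,480,000,000, so EBIT = 808,480,000,000 ÷ 770,000 = 1,049,974.03.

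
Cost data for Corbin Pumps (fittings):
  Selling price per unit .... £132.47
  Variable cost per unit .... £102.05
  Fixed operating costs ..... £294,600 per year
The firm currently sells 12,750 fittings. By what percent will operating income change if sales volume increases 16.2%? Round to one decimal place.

At 12,750 units, contribution = 12,750 × £30.42 = £387,855.00.
Subtracting fixed costs: EBIT = £387,855.00 − £294,600 = £93,255.00.
So DOL = total CM / EBIT = £387,855.00 / £93,255.00 = 4.1591.
%ΔEBIT = DOL × %ΔSales = 4.1591 × +16.2% = +67.4%.

+67.4%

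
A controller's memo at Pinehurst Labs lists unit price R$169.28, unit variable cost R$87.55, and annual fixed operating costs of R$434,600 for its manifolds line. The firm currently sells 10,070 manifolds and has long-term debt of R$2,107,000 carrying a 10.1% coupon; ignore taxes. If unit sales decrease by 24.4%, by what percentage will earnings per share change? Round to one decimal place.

-114.4%

Contribution at this volume is 10,070 × R$81.73 = R$823,021.10.
Operating income = contribution − fixed costs = R$823,021.10 − R$434,600 = R$388,421.10.
Interest = R$212,807.00, so EBIT − I = R$175,614.10.
Degree of combined leverage = contribution ÷ (EBIT − I) = R$823,021.10 ÷ R$175,614.10 = 4.6865.
EPS therefore changes by 4.6865 × (-24.4%) = -114.4%.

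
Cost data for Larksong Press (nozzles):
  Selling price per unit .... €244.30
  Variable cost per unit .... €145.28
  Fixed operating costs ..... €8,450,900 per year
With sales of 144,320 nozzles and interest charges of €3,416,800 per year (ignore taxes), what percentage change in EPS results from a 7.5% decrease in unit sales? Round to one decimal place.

Contribution at this volume is 144,320 × €99.02 = €14,290,566.40.
Subtracting fixed costs: EBIT = €14,290,566.40 − €8,450,900 = €5,839,666.40.
After interest of €3,416,800.00, pre-tax earnings = €2,422,866.40.
DCL = total CM / (EBIT − I) = €14,290,566.40 / €2,422,866.40 = 5.8982.
EPS therefore changes by 5.8982 × (-7.5%) = -44.2%.

-44.2%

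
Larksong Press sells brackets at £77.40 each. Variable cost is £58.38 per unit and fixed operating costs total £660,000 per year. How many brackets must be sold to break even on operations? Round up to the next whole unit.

Contribution margin per unit = £77.40 − £58.38 = £19.02.
Break-even volume = fixed costs ÷ CM per unit = £660,000 ÷ £19.02 = 34,700.32, so 34,701 brackets.

34,701 brackets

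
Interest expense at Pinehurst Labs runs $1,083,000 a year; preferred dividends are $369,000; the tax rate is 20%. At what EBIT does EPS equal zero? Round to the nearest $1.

Grossing the preferred dividend up to pre-tax terms: $369,000 / (1 − 0.20) = $461,250.00.
EPS = 0 when EBIT covers interest plus the pre-tax preferred burden: $1,083,000 + $461,250.00 = $1,544,250.00.

$1,544,250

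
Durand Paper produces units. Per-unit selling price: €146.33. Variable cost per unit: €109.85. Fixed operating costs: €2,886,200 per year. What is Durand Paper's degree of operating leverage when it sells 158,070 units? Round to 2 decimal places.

Contribution at this volume is 158,070 × €36.48 = €5,766,393.60.
Subtracting fixed costs: EBIT = €5,766,393.60 − €2,886,200 = €2,880,193.60.
So DOL = total CM / EBIT = €5,766,393.60 / €2,880,193.60 = 2.0021.

2.00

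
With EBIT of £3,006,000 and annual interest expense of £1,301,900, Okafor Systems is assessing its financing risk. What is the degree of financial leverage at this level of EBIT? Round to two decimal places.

Annual interest charges come to £1,301,900.00.
DFL = EBIT ÷ (EBIT − I) = £3,006,000 ÷ (£3,006,000 − £1,301,900.00) = £3,006,000 ÷ £1,704,100.00 = 1.7640.

1.76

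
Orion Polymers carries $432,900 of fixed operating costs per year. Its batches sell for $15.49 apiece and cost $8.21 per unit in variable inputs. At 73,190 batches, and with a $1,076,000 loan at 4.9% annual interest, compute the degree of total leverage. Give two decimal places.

Contribution at this volume is 73,190 × $7.28 = $532,823.20.
Operating income = contribution − fixed costs = $532,823.20 − $432,900 = $99,923.20. Interest = $52,724.00, so EBIT − I = $47,199.20.
DCL = contribution ÷ (EBIT − I) = $532,823.20 ÷ $47,199.20 = 11.2888.

11.29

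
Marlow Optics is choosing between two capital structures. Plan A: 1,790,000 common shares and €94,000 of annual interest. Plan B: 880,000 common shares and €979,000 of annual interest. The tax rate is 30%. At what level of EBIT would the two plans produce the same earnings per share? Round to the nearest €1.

At indifference, (EBIT − 94,000)(1 − t)/1,790,000 = (EBIT − 979,000)(1 − t)/880,000.
Cancelling (1 − t) and cross-multiplying: 880,000·(EBIT − 94,000) = 1,790,000·(EBIT − 979,000).
Solving, EBIT = (979,000·1,790,000 − 94,000·880,000) / (1,790,000 − 880,000) = 1,669,690,000,000 / 910,000 = 1,834,824.18.

€1,834,824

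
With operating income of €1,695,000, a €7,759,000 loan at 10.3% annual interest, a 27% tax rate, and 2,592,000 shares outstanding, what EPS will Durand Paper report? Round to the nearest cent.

Pre-tax income = €1,695,000 − €799,177.00 = €895,823.00.
Net income = €895,823.00 × (1 − 0.27) = €653,950.79.
Per share: €653,950.79 / 2,592,000 shares = €0.25.

€0.25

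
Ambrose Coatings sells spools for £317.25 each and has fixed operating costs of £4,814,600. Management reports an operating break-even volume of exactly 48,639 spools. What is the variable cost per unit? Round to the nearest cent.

At break-even, FC = Q × (P − VC), so P − VC = £4,814,600 ÷ 48,639 = £98.9864.
Variable cost per unit = £317.25 − £98.9864 = £218.26.

£218.26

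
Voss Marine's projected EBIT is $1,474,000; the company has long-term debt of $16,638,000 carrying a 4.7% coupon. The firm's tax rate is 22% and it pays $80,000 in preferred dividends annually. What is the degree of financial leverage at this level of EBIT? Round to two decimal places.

Interest = $781,986.00.
Pre-tax preferred-dividend burden = $80,000 ÷ (1 − 0.22) = $102,564.10.
DFL = EBIT ÷ [EBIT − I − D_p/(1−t)] = $1,474,000 ÷ [$1,474,000 − $781,986.00 − $102,564.10] = $1,474,000 ÷ $589,449.90 = 2.5006.

2.50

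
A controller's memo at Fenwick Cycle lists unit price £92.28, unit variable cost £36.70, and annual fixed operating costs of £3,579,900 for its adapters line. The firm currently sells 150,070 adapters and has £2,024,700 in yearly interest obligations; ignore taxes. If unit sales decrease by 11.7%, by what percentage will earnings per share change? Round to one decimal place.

Total contribution margin = 150,070 × £55.58 = £8,340,890.60.
Operating income = contribution − fixed costs = £8,340,890.60 − £3,579,900 = £4,760,990.60.
After interest of £2,024,700.00, pre-tax earnings = £2,736,290.60.
Degree of combined leverage = contribution ÷ (EBIT − I) = £8,340,890.60 ÷ £2,736,290.60 = 3.0482.
EPS therefore changes by 3.0482 × (-11.7%) = -35.7%.

-35.7%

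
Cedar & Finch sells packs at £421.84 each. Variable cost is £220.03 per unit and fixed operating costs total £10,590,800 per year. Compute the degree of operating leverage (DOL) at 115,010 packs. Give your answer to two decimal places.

1.84

Contribution at this volume is 115,010 × £201.81 = £23,210,168.10.
Subtracting fixed costs: EBIT = £23,210,168.10 − £10,590,800 = £12,619,368.10.
So DOL = total CM / EBIT = £23,210,168.10 / £12,619,368.10 = 1.8392.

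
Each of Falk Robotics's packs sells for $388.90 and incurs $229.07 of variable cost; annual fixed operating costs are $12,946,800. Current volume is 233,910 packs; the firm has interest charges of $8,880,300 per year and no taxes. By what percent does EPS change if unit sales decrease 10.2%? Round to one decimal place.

-24.5%

Contribution at this volume is 233,910 × $159.83 = $37,385,835.30.
Operating income = contribution − fixed costs = $37,385,835.30 − $12,946,800 = $24,439,035.30.
After interest of $8,880,300.00, pre-tax earnings = $15,558,735.30.
Degree of combined leverage = contribution ÷ (EBIT − I) = $37,385,835.30 ÷ $15,558,735.30 = 2.4029.
EPS therefore changes by 2.4029 × (-10.2%) = -24.5%.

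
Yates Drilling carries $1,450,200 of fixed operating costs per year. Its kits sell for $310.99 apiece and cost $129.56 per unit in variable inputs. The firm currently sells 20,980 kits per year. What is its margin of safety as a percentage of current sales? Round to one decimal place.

61.9%

Unit CM = price − variable cost = $310.99 − $129.56 = $181.43. Break-even units = $1,450,200 ÷ $181.43 = 7,993.17; break-even revenue = 7,993.17 × $310.99 = $2,485,794.51.
Current sales = 20,980 × $310.99 = $6,524,570.20.
Margin of safety = ($6,524,570.20 − $2,485,794.51) ÷ $6,524,570.20 = 61.9%.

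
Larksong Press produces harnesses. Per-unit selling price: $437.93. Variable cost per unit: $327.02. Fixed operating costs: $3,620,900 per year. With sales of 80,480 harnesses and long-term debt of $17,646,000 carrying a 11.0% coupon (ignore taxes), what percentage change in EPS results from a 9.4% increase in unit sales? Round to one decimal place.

Total contribution margin = 80,480 × $110.91 = $8,926,036.80.
EBIT = $8,926,036.80 − $3,620,900 = $5,305,136.80.
After interest of $1,941,060.00, pre-tax earnings = $3,364,076.80.
DCL = total CM / (EBIT − I) = $8,926,036.80 / $3,364,076.80 = 2.6533.
EPS therefore changes by 2.6533 × (+9.4%) = +24.9%.

+24.9%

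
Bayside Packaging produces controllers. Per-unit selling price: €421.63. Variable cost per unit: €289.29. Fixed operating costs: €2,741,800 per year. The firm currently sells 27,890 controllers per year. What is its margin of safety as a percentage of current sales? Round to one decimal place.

25.7%

Contribution margin per unit = €421.63 − €289.29 = €132.34. Break-even units = €2,741,800 ÷ €132.34 = 20,717.85; break-even revenue = 20,717.85 × €421.63 = €8,735,266.24.
Actual sales revenue = 27,890 × €421.63 = €11,759,260.70.
Margin of safety = (€11,759,260.70 − €8,735,266.24) ÷ €11,759,260.70 = 25.7%.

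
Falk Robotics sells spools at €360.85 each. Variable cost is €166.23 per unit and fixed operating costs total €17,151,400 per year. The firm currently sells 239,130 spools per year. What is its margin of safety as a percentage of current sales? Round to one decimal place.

Unit CM = price − variable cost = €360.85 − €166.23 = €194.62. Break-even units = €17,151,400 ÷ €194.62 = 88,127.63; break-even revenue = 88,127.63 × €360.85 = €31,800,856.49.
Current sales = 239,130 × €360.85 = €86,290,060.50.
Margin of safety = (€86,290,060.50 − €31,800,856.49) ÷ €86,290,060.50 = 63.1%.

63.1%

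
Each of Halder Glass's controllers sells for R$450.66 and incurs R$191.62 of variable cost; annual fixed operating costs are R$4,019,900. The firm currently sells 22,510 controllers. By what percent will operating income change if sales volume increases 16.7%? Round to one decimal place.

Contribution at this volume is 22,510 × R$259.04 = R$5,830,990.40.
EBIT = R$5,830,990.40 − R$4,019,900 = R$1,811,090.40.
Degree of operating leverage = R$5,830,990.40 / R$1,811,090.40 = 3.2196.
So EBIT moves 3.2196 × (+16.7%) = +53.8%.

+53.8%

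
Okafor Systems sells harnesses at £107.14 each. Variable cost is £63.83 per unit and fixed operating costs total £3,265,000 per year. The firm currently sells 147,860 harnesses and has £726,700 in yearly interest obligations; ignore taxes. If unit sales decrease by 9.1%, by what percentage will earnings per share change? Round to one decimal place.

At 147,860 units, contribution = 147,860 × £43.31 = £6,403,816.60.
EBIT = £6,403,816.60 − £3,265,000 = £3,138,816.60.
After interest of £726,700.00, pre-tax earnings = £2,412,116.60.
DCL = total CM / (EBIT − I) = £6,403,816.60 / £2,412,116.60 = 2.6549.
%ΔEPS = DCL × %ΔSales = 2.6549 × -9.1% = -24.2%.

-24.2%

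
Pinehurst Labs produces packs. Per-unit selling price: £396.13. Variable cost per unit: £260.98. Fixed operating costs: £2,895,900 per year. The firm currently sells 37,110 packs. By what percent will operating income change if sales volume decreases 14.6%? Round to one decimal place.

-34.5%

Total contribution margin = 37,110 × £135.15 = £5,015,416.50.
Operating income = contribution − fixed costs = £5,015,416.50 − £2,895,900 = £2,119,516.50.
So DOL = total CM / EBIT = £5,015,416.50 / £2,119,516.50 = 2.3663.
So EBIT moves 2.3663 × (-14.6%) = -34.5%.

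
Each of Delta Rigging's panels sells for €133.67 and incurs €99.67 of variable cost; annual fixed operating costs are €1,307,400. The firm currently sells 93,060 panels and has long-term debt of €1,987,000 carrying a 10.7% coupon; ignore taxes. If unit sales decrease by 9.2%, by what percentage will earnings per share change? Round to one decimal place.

-17.7%

Contribution at this volume is 93,060 × €34.00 = €3,164,040.00.
EBIT = €3,164,040.00 − €1,307,400 = €1,856,640.00.
Interest = €212,609.00, so EBIT − I = €1,644,031.00.
Degree of combined leverage = contribution ÷ (EBIT − I) = €3,164,040.00 ÷ €1,644,031.00 = 1.9246.
EPS therefore changes by 1.9246 × (-9.2%) = -17.7%.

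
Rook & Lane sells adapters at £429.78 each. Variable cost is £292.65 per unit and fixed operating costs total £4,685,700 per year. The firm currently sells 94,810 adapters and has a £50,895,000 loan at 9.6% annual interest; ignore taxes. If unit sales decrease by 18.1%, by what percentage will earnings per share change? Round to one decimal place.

-68.6%

Total contribution margin = 94,810 × £137.13 = £13,001,295.30.
EBIT = £13,001,295.30 − £4,685,700 = £8,315,595.30.
Interest = £4,885,920.00, so EBIT − I = £3,429,675.30.
DCL = total CM / (EBIT − I) = £13,001,295.30 / £3,429,675.30 = 3.7908.
%ΔEPS = DCL × %ΔSales = 3.7908 × -18.1% = -68.6%.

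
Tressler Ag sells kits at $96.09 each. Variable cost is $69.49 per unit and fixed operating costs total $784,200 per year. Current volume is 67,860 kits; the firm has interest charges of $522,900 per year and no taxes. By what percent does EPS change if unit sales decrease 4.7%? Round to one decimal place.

At 67,860 units, contribution = 67,860 × $26.60 = $1,805,076.00.
Subtracting fixed costs: EBIT = $1,805,076.00 − $784,200 = $1,020,876.00.
Interest = $522,900.00, so EBIT − I = $497,976.00.
DCL = total CM / (EBIT − I) = $1,805,076.00 / $497,976.00 = 3.6248.
EPS therefore changes by 3.6248 × (-4.7%) = -17.0%.

-17.0%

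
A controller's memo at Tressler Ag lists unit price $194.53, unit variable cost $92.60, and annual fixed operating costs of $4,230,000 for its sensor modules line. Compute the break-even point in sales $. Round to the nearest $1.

Contribution margin per unit = $194.53 − $92.60 = $101.93, a CM ratio of $101.93 ÷ $194.53 = 0.5240.
Break-even sales = FC ÷ CM ratio = $4,230,000 × $194.53 / $101.93 = $8,072,814.

$8,072,814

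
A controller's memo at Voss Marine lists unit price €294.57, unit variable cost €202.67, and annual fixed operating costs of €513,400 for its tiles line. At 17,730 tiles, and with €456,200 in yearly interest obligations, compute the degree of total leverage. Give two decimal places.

Contribution at this volume is 17,730 × €91.90 = €1,629,387.00.
EBIT = €1,629,387.00 − €513,400 = €1,115,987.00. Interest = €456,200.00.
DOL = €1,629,387.00 ÷ €1,115,987.00 = 1.4600; DFL = €1,115,987.00 ÷ €659,787.00 = 1.6914.
Combined leverage = 1.4600 × 1.6914 = 2.4694.

2.47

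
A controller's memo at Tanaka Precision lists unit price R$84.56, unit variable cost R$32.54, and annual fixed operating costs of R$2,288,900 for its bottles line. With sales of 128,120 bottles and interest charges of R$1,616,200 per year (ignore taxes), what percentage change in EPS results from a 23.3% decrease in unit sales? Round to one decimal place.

Total contribution margin = 128,120 × R$52.02 = R$6,664,802.40.
Operating income = contribution − fixed costs = R$6,664,802.40 − R$2,288,900 = R$4,375,902.40.
Interest = R$1,616,200.00, so EBIT − I = R$2,759,702.40.
Degree of combined leverage = contribution ÷ (EBIT − I) = R$6,664,802.40 ÷ R$2,759,702.40 = 2.4150.
EPS therefore changes by 2.4150 × (-23.3%) = -56.3%.

-56.3%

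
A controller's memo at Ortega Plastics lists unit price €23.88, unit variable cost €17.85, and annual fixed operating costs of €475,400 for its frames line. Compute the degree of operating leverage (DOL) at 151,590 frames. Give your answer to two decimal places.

2.08

At 151,590 units, contribution = 151,590 × €6.03 = €914,087.70.
Subtracting fixed costs: EBIT = €914,087.70 − €475,400 = €438,687.70.
Degree of operating leverage = €914,087.70 / €438,687.70 = 2.0837.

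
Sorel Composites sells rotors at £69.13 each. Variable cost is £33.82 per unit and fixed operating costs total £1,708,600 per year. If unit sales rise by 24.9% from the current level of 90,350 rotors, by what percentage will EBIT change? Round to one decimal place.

Total contribution margin = 90,350 × £35.31 = £3,190,258.50.
Subtracting fixed costs: EBIT = £3,190,258.50 − £1,708,600 = £1,481,658.50.
So DOL = total CM / EBIT = £3,190,258.50 / £1,481,658.50 = 2.1532.
%ΔEBIT = DOL × %ΔSales = 2.1532 × +24.9% = +53.6%.

+53.6%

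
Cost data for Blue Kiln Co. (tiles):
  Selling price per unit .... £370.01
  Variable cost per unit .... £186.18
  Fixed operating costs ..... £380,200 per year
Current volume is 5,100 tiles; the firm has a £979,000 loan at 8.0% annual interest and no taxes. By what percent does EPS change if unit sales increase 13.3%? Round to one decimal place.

+26.0%

At 5,100 units, contribution = 5,100 × £183.83 = £937,533.00.
Operating income = contribution − fixed costs = £937,533.00 − £380,200 = £557,333.00.
Interest = £78,320.00, so EBIT − I = £479,013.00.
DCL = total CM / (EBIT − I) = £937,533.00 / £479,013.00 = 1.9572.
%ΔEPS = DCL × %ΔSales = 1.9572 × +13.3% = +26.0%.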